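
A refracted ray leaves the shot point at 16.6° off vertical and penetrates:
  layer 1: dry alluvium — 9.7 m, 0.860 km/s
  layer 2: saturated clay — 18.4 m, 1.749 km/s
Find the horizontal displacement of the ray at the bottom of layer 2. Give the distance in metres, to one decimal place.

16.0 m

Ray parameter p = sin 16.6° / 0.860 km/s = 3.3220e-01 s/km.
Layer 1: θ = 16.60°; offset = 9.7·tan 16.60° = 2.892 m.
Layer 2: sin θ = p·1.749 = 0.5810 → θ = 35.52°; offset = 18.4·tan 35.52° = 13.135 m.
Total horizontal offset = 16.027 m.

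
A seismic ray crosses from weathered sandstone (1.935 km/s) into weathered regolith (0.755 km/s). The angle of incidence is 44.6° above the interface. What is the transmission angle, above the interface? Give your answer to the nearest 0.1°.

73.9°

Angle from the normal: 90° − 44.6° = 45.4°.
Snell's law: sin θ₂ = (V₂/V₁)·sin θ₁ = (0.755/1.935)·sin 45.4° = 0.2778.
θ₂ = sin⁻¹(0.2778) = 16.13° (from vertical).
From the interface: 90° − 16.13° = 73.87°.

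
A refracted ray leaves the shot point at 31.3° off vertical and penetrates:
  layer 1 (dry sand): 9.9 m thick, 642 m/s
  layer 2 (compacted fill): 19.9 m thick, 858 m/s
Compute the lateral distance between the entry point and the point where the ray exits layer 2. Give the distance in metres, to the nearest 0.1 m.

Ray parameter p = sin 31.3° / 642 m/s = 8.0922e-04 s/m.
Layer 1: θ = 31.30°; offset = 9.9·tan 31.30° = 6.019 m.
Layer 2: sin θ = p·858 = 0.6943 → θ = 43.97°; offset = 19.9·tan 43.97° = 19.199 m.
Σ offsets = 25.218 m.

25.2 m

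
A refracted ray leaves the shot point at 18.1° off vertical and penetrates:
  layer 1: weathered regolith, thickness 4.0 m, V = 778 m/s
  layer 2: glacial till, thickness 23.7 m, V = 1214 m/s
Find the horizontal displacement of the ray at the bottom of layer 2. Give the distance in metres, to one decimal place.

Apply Snell's law at each interface; in layer i the horizontal offset is hᵢ·tan θᵢ.
Layer 1: θ = 18.10°; offset = 4.0·tan 18.10° = 1.307 m.
Layer 2: sin θ = 1214·sin 18.1°/778 = 0.4848, θ = 29.00°; offset = 23.7·tan 29.00° = 13.136 m.
Summing the layer offsets gives 14.444 m.

14.4 m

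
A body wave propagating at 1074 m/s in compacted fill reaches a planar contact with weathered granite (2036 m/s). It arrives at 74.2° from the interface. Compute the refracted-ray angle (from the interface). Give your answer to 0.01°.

58.92°

Convert to the normal: θ₁ = 90° − 74.2° = 15.8°.
Snell's law: sin θ₂ = (V₂/V₁)·sin θ₁ = (2036/1074)·sin 15.8° = 0.5162.
θ₂ = arcsin 0.5162 = 31.08° from the normal.
From the interface: 90° − 31.08° = 58.92°.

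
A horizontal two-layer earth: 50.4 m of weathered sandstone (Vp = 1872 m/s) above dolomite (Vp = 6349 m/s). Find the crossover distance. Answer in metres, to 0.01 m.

136.59 m

x_cross = 2h·√((V₂+V₁)/(V₂−V₁)).
(V₂+V₁)/(V₂−V₁) = (6349+1872)/(6349−1872) = 1.8363; √ = 1.3551.
x_cross = 2·50.4·1.3551 = 136.59 m.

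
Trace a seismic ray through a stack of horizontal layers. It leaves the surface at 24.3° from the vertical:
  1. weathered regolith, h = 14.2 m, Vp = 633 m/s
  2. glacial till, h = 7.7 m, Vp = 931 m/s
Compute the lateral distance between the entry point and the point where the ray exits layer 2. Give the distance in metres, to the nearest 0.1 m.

p = sin θ₁/V₁ = sin 24.3°/633 = 6.5010e-04 s/m is conserved through the stack.
Layer 1: θ = 24.30°; offset = 14.2·tan 24.30° = 6.412 m.
Layer 2: sin θ = p·931 = 0.6052 → θ = 37.25°; offset = 7.7·tan 37.25° = 5.854 m.
Summing the layer offsets gives 12.266 m.

12.3 m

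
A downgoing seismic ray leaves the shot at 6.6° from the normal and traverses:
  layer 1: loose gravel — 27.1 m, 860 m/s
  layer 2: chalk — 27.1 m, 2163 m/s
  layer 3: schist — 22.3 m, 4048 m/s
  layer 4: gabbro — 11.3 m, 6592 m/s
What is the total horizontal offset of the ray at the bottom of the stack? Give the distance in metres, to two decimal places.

p = sin θ₁/V₁ = sin 6.6°/860 = 1.3365e-04 s/m is conserved through the stack.
Layer 1: θ = 6.60°; offset = 27.1·tan 6.60° = 3.1356 m.
Layer 2: sin θ = p·2163 = 0.2891 → θ = 16.80°; offset = 27.1·tan 16.80° = 8.1835 m.
Layer 3: sin θ = p·4048 = 0.5410 → θ = 32.75°; offset = 22.3·tan 32.75° = 14.3450 m.
Layer 4: sin θ = p·6592 = 0.8810 → θ = 61.76°; offset = 11.3·tan 61.76° = 21.0427 m.
Summing the layer offsets gives 46.7068 m.

46.71 m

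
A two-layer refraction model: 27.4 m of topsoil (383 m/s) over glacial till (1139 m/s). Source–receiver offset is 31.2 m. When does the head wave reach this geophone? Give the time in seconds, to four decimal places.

θ_c = arcsin(V₁/V₂) = arcsin(383/1139) = 19.65°, cos θ_c = 0.9418.
Intercept time tᵢ = 2h cos θ_c / V₁ = 2·27.4·0.9418/383 = 0.13475 s.
t = x/V₂ + tᵢ = 31.2/1139 + 0.13475 = 0.16214 s.

0.1621 s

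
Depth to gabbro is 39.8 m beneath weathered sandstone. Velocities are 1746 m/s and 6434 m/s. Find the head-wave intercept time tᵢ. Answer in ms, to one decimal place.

tᵢ = 2h·√(V₂²−V₁²)/(V₁V₂).
√(V₂²−V₁²) = √(6434²−1746²) = 6192.6 m/s.
tᵢ = 2·39.8·6192.6/(1746·6434) = 0.04388 s.

43.9 ms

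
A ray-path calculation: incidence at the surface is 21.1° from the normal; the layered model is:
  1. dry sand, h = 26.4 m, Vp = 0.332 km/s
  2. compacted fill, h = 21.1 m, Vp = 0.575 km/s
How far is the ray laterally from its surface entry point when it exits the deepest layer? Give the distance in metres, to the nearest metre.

p = sin θ₁/V₁ = sin 21.1°/0.332 = 1.0843e+00 s/km is conserved through the stack.
Layer 1: θ = 21.10°; offset = 26.4·tan 21.10° = 10.187 m.
Layer 2: sin θ = p·0.575 = 0.6235 → θ = 38.57°; offset = 21.1·tan 38.57° = 16.827 m.
Σ offsets = 27.014 m.

27 m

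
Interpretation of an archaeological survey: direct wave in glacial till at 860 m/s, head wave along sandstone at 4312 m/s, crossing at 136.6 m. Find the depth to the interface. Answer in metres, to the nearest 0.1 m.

55.8 m

x_cross = 2h·√((V₂+V₁)/(V₂−V₁)) → h = x_cross / (2·√((V₂+V₁)/(V₂−V₁))).
√((V₂+V₁)/(V₂−V₁)) = √((4312+860)/(4312−860)) = 1.2240.
h = 136.6 / (2·1.2240) = 55.80 m.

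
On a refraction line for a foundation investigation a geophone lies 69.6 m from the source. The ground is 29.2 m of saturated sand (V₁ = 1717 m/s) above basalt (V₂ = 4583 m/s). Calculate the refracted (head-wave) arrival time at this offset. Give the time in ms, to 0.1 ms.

46.7 ms

θ_c = arcsin(V₁/V₂) = arcsin(1717/4583) = 22.00°, cos θ_c = 0.9272.
Intercept time tᵢ = 2h cos θ_c / V₁ = 2·29.2·0.9272/1717 = 0.03154 s.
t = x/V₂ + tᵢ = 69.6/4583 + 0.03154 = 0.04672 s.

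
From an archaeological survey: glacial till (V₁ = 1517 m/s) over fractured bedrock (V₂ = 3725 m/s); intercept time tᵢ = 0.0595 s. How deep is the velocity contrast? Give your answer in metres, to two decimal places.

49.41 m

h = tᵢ·V₁·V₂ / (2·√(V₂²−V₁²)).
√(V₂²−V₁²) = √(3725² − 1517²) = 3402.1 m/s.
h = 0.0595 s × 1517 × 3725 / (2 × 3402.1) = 49.41 m.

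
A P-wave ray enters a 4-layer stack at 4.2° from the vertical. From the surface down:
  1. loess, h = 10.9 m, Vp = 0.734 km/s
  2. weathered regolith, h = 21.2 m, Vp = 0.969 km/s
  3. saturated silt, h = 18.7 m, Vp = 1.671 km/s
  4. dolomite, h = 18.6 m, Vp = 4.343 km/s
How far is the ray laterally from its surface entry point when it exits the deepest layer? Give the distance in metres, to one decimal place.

15.0 m

Apply Snell's law at each interface; in layer i the horizontal offset is hᵢ·tan θᵢ.
Layer 1: θ = 4.20°; offset = 10.9·tan 4.20° = 0.800 m.
Layer 2: sin θ = 0.969·sin 4.2°/0.734 = 0.0967, θ = 5.55°; offset = 21.2·tan 5.55° = 2.059 m.
Layer 3: sin θ = 1.671·sin 4.2°/0.734 = 0.1667, θ = 9.60°; offset = 18.7·tan 9.60° = 3.162 m.
Layer 4: sin θ = 4.343·sin 4.2°/0.734 = 0.4333, θ = 25.68°; offset = 18.6·tan 25.68° = 8.944 m.
Summing the layer offsets gives 14.966 m.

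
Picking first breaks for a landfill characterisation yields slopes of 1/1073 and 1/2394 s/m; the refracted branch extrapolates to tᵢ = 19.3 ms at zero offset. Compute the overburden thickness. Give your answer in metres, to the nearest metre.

12 m

h = tᵢ·V₁·V₂ / (2·√(V₂²−V₁²)).
√(V₂²−V₁²) = √(2394² − 1073²) = 2140.1 m/s.
h = 0.0193 s × 1073 × 2394 / (2 × 2140.1) = 11.58 m.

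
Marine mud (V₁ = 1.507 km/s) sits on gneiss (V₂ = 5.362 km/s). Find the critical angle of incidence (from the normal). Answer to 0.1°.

At critical incidence the refracted ray runs along the interface (θ₂ = 90°), so sin θ_c = V₁/V₂.
θ_c = arcsin(1.507/5.362) = arcsin 0.2811 = 16.32°.

16.3°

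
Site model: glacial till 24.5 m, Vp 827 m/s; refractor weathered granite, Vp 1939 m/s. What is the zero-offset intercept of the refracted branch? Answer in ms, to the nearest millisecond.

θ_c = arcsin(V₁/V₂) = arcsin(827/1939) = 25.25°; cos θ_c = 0.9045.
tᵢ = 2h·cos θ_c / V₁ = 2·24.5·0.9045 / 827 = 0.05359 s.

54 ms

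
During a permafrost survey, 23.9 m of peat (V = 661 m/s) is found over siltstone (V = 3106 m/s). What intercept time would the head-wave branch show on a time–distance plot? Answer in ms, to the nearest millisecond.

71 ms

tᵢ = 2h·√(V₂²−V₁²)/(V₁V₂).
√(V₂²−V₁²) = √(3106²−661²) = 3034.9 m/s.
tᵢ = 2·23.9·3034.9/(661·3106) = 0.07066 s.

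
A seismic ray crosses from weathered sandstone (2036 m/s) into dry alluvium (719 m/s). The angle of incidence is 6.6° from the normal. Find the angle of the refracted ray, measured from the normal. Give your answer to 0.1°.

2.3°

Snell's law: sin θ₂ = (V₂/V₁)·sin θ₁ = (719/2036)·sin 6.6° = 0.0406.
θ₂ = arcsin 0.0406 = 2.33° from the normal.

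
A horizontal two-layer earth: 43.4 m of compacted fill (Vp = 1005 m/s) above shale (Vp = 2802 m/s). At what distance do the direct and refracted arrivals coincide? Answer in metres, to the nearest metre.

126 m

x_cross = 2h·√((V₂+V₁)/(V₂−V₁)).
(V₂+V₁)/(V₂−V₁) = (2802+1005)/(2802−1005) = 2.1185; √ = 1.4555.
x_cross = 2·43.4·1.4555 = 126.34 m.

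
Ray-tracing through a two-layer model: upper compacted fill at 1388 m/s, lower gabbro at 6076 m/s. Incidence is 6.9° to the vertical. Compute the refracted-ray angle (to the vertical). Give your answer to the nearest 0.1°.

31.7°

Snell's law: sin θ₂ = (V₂/V₁)·sin θ₁ = (6076/1388)·sin 6.9° = 0.5259.
θ₂ = sin⁻¹(0.5259) = 31.73° (from vertical).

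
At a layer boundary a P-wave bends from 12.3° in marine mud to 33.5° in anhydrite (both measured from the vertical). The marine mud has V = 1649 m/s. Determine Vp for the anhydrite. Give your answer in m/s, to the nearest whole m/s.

4272 m/s

sin 12.3° = 0.2130; sin 33.5° = 0.5519.
V₂ = V₁·(sin θ₂/sin θ₁) = 1649·(0.5519/0.2130) = 4272.37 m/s.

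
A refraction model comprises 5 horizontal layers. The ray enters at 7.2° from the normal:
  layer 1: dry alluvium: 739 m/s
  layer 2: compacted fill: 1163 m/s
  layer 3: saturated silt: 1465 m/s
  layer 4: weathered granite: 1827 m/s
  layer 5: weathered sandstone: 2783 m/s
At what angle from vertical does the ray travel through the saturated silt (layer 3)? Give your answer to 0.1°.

Ray parameter p = sin 7.2° / 739 = 1.6960e-04 s/m.
sin θ_3 = p·V_3 = 1.6960e-04 × 1465 = 0.2485.
θ_3 = 14.39° from the vertical.

14.4°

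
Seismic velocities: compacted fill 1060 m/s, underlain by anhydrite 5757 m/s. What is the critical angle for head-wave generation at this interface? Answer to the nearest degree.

At critical incidence the refracted ray runs along the interface (θ₂ = 90°), so sin θ_c = V₁/V₂.
θ_c = arcsin(1060/5757) = arcsin 0.1841 = 10.61°.

11°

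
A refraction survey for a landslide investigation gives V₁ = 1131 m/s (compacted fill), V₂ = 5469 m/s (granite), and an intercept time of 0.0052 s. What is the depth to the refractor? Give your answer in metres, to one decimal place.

3.0 m

h = tᵢ·V₁·V₂ / (2·√(V₂²−V₁²)).
√(V₂²−V₁²) = √(5469² − 1131²) = 5350.8 m/s.
h = 0.0052 s × 1131 × 5469 / (2 × 5350.8) = 3.01 m.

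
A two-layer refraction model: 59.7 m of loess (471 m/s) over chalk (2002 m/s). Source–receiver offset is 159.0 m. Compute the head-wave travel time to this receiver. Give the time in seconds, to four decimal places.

0.3258 s

t = x/V₂ + 2h·√(V₂²−V₁²)/(V₁V₂).
√(V₂²−V₁²) = √(2002²−471²) = 1945.8 m/s; delay term = 2·59.7·1945.8/(471·2002) = 0.24639 s.
t = 159.0/2002 + 0.24639 = 0.32581 s.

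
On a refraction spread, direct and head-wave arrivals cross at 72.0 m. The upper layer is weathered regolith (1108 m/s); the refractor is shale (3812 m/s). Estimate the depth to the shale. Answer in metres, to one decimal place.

x_cross = 2h·√((V₂+V₁)/(V₂−V₁)) → h = x_cross / (2·√((V₂+V₁)/(V₂−V₁))).
√((V₂+V₁)/(V₂−V₁)) = √((3812+1108)/(3812−1108)) = 1.3489.
h = 72.0 / (2·1.3489) = 26.69 m.

26.7 m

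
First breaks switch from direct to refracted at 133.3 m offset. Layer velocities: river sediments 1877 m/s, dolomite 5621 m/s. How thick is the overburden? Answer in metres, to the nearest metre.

h = (x_cross/2)·√((V₂−V₁)/(V₂+V₁)).
(V₂−V₁)/(V₂+V₁) = (5621−1877)/(5621+1877) = 0.4993; √ = 0.7066.
h = (133.3/2)·0.7066 = 47.10 m.

47 m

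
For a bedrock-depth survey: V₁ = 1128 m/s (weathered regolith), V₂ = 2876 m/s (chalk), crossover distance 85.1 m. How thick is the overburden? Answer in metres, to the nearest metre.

h = (x_cross/2)·√((V₂−V₁)/(V₂+V₁)).
(V₂−V₁)/(V₂+V₁) = (2876−1128)/(2876+1128) = 0.4366; √ = 0.6607.
h = (85.1/2)·0.6607 = 28.11 m.

28 m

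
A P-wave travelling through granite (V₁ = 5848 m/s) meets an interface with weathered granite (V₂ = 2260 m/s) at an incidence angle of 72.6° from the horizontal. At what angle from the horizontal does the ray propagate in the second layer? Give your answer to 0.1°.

Angle from the normal: 90° − 72.6° = 17.4°.
sin θ₁/V₁ = sin θ₂/V₂ ⇒ sin θ₂ = 2260·sin 17.4°/5848 = 2260·0.2990/5848 = 0.1156.
θ₂ = arcsin 0.1156 = 6.64° from the normal.
From the interface: 90° − 6.64° = 83.36°.

83.4°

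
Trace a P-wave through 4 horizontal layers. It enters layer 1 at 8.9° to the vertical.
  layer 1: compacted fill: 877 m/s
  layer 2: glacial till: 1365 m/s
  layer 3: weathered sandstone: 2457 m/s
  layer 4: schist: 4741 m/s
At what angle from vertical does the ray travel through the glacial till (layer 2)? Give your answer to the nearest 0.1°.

Snell's law across each interface conserves sin θ / V, so sin θ_2 = V_2·sin θ₁/V₁.
sin θ_2 = 1365 × sin 8.9° / 877 = 0.2408.
θ_2 = arcsin 0.2408 = 13.93°.

13.9°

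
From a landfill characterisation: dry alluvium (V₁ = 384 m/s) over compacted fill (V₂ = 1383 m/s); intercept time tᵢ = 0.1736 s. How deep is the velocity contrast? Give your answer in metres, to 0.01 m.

34.70 m

h = tᵢ·V₁·V₂ / (2·√(V₂²−V₁²)).
√(V₂²−V₁²) = √(1383² − 384²) = 1328.6 m/s.
h = 0.1736 s × 384 × 1383 / (2 × 1328.6) = 34.70 m.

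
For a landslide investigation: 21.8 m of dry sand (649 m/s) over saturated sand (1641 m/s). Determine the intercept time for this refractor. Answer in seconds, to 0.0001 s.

θ_c = arcsin(V₁/V₂) = arcsin(649/1641) = 23.30°; cos θ_c = 0.9185.
tᵢ = 2h·cos θ_c / V₁ = 2·21.8·0.9185 / 649 = 0.06170 s.

0.0617 s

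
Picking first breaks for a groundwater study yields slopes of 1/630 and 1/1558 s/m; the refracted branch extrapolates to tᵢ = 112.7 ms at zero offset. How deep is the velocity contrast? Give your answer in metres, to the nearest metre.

θ_c = arcsin(630/1558) = 23.85°; cos θ_c = 0.9146.
tᵢ = 2h cos θ_c/V₁ ⇒ h = tᵢ·V₁/(2 cos θ_c) = 0.1127·630/(2·0.9146) = 38.82 m.

39 m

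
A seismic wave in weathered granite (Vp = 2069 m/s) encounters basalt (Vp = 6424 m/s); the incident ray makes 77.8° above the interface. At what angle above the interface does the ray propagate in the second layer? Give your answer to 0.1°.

49.0°

Angle from the normal: 90° − 77.8° = 12.2°.
sin θ₁/V₁ = sin θ₂/V₂ ⇒ sin θ₂ = 6424·sin 12.2°/2069 = 6424·0.2113/2069 = 0.6561.
θ₂ = arcsin 0.6561 = 41.01° from the normal.
From the interface: 90° − 41.01° = 48.99°.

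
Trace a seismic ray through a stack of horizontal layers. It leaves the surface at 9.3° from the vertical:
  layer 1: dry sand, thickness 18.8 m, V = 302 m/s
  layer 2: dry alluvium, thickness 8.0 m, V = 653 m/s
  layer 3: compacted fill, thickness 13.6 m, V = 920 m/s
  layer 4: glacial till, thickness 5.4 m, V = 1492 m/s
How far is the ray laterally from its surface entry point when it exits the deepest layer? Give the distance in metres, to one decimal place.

20.9 m

Ray parameter p = sin 9.3° / 302 m/s = 5.3511e-04 s/m.
Layer 1: θ = 9.30°; offset = 18.8·tan 9.30° = 3.079 m.
Layer 2: sin θ = p·653 = 0.3494 → θ = 20.45°; offset = 8.0·tan 20.45° = 2.983 m.
Layer 3: sin θ = p·920 = 0.4923 → θ = 29.49°; offset = 13.6·tan 29.49° = 7.692 m.
Layer 4: sin θ = p·1492 = 0.7984 → θ = 52.98°; offset = 5.4·tan 52.98° = 7.160 m.
Σ offsets = 20.914 m.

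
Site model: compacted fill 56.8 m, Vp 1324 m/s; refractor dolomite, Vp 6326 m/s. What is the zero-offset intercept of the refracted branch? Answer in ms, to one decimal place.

θ_c = arcsin(V₁/V₂) = arcsin(1324/6326) = 12.08°; cos θ_c = 0.9779.
tᵢ = 2h·cos θ_c / V₁ = 2·56.8·0.9779 / 1324 = 0.08390 s.

83.9 ms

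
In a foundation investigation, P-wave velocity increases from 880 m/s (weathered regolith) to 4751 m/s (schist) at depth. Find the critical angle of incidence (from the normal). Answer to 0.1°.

At critical incidence the refracted ray runs along the interface (θ₂ = 90°), so sin θ_c = V₁/V₂.
θ_c = arcsin(880/4751) = arcsin 0.1852 = 10.67°.

10.7°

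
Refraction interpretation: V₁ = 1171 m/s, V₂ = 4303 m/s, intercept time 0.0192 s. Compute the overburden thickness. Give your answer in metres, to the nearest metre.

θ_c = arcsin(1171/4303) = 15.79°; cos θ_c = 0.9623.
tᵢ = 2h cos θ_c/V₁ ⇒ h = tᵢ·V₁/(2 cos θ_c) = 0.0192·1171/(2·0.9623) = 11.68 m.

12 m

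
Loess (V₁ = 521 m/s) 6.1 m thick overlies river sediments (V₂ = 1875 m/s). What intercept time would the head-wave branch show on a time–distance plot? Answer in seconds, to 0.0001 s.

θ_c = arcsin(V₁/V₂) = arcsin(521/1875) = 16.13°; cos θ_c = 0.9606.
tᵢ = 2h·cos θ_c / V₁ = 2·6.1·0.9606 / 521 = 0.02249 s.

0.0225 s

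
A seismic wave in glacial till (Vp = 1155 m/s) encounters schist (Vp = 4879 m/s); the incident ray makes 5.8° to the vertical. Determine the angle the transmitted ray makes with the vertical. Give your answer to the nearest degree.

25°

Snell's law: sin θ₂ = (V₂/V₁)·sin θ₁ = (4879/1155)·sin 5.8° = 0.4269.
θ₂ = sin⁻¹(0.4269) = 25.27° (from vertical).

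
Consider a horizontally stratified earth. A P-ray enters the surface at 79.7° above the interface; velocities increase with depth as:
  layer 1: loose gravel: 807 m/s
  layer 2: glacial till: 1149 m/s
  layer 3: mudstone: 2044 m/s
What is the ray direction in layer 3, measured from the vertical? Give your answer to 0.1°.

26.9°

From the normal: θ₁ = 90° − 79.7° = 10.3°.
Ray parameter p = sin 10.3° / 807 = 2.2156e-04 s/m.
sin θ_3 = p·V_3 = 2.2156e-04 × 2044 = 0.4529.
θ_3 = 26.93° from the vertical.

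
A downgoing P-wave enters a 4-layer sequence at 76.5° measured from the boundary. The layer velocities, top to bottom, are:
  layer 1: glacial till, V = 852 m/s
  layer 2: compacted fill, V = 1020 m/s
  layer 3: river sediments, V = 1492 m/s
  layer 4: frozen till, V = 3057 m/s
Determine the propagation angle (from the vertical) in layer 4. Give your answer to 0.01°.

56.89°

From the normal: θ₁ = 90° − 76.5° = 13.5°.
Snell's law across each interface conserves sin θ / V, so sin θ_4 = V_4·sin θ₁/V₁.
sin θ_4 = 3057 × sin 13.5° / 852 = 0.8376.
θ_4 = arcsin 0.8376 = 56.89°.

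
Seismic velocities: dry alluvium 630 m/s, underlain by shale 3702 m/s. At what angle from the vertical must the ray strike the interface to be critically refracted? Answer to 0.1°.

9.8°

Critical incidence: sin θ_c = V₁/V₂ = 630/3702 = 0.1702.
θ_c = arcsin 0.1702 = 9.80°.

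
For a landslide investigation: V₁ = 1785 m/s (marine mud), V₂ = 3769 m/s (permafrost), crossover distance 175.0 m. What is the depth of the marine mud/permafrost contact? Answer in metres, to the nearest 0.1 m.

x_cross = 2h·√((V₂+V₁)/(V₂−V₁)) → h = x_cross / (2·√((V₂+V₁)/(V₂−V₁))).
√((V₂+V₁)/(V₂−V₁)) = √((3769+1785)/(3769−1785)) = 1.6731.
h = 175.0 / (2·1.6731) = 52.30 m.

52.3 m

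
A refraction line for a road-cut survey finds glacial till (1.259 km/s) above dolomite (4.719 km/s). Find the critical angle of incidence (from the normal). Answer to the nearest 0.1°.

15.5°

Critical incidence: sin θ_c = V₁/V₂ = 1.259/4.719 = 0.2668.
θ_c = arcsin 0.2668 = 15.47°.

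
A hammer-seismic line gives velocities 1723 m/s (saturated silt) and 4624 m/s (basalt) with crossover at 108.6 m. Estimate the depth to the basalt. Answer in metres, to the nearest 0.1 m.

36.7 m

x_cross = 2h·√((V₂+V₁)/(V₂−V₁)) → h = x_cross / (2·√((V₂+V₁)/(V₂−V₁))).
√((V₂+V₁)/(V₂−V₁)) = √((4624+1723)/(4624−1723)) = 1.4791.
h = 108.6 / (2·1.4791) = 36.71 m.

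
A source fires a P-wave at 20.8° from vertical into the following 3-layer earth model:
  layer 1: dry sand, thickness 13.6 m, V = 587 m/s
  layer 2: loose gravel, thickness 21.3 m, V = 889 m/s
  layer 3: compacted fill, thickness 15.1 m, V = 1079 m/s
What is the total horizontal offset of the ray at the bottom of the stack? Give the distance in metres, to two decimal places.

Apply Snell's law at each interface; in layer i the horizontal offset is hᵢ·tan θᵢ.
Layer 1: θ = 20.80°; offset = 13.6·tan 20.80° = 5.1662 m.
Layer 2: sin θ = 889·sin 20.8°/587 = 0.5378, θ = 32.53°; offset = 21.3·tan 32.53° = 13.5875 m.
Layer 3: sin θ = 1079·sin 20.8°/587 = 0.6527, θ = 40.75°; offset = 15.1·tan 40.75° = 13.0104 m.
Σ offsets = 31.7640 m.

31.76 m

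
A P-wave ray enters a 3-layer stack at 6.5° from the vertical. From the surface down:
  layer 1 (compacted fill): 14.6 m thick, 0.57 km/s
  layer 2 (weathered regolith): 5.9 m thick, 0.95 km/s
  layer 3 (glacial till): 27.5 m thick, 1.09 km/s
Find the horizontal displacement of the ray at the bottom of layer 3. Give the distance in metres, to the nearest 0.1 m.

Apply Snell's law at each interface; in layer i the horizontal offset is hᵢ·tan θᵢ.
Layer 1: θ = 6.50°; offset = 14.6·tan 6.50° = 1.663 m.
Layer 2: sin θ = 0.95·sin 6.5°/0.57 = 0.1887, θ = 10.88°; offset = 5.9·tan 10.88° = 1.134 m.
Layer 3: sin θ = 1.09·sin 6.5°/0.57 = 0.2165, θ = 12.50°; offset = 27.5·tan 12.50° = 6.098 m.
Σ offsets = 8.895 m.

8.9 m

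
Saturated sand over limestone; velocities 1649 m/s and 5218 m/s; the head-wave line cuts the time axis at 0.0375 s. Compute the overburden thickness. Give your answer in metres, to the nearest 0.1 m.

32.6 m

h = tᵢ·V₁·V₂ / (2·√(V₂²−V₁²)).
√(V₂²−V₁²) = √(5218² − 1649²) = 4950.6 m/s.
h = 0.0375 s × 1649 × 5218 / (2 × 4950.6) = 32.59 m.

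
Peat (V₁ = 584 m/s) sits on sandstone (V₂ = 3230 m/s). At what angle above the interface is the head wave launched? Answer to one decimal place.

At critical incidence the refracted ray runs along the interface (θ₂ = 90°), so sin θ_c = V₁/V₂.
θ_c = arcsin(584/3230) = arcsin 0.1808 = 10.42°.
Measured from the interface: 90° − 10.42° = 79.58°.

79.6°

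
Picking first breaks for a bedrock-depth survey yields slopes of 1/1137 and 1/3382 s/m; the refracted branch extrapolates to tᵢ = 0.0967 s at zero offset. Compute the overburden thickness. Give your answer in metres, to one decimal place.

h = tᵢ·V₁·V₂ / (2·√(V₂²−V₁²)).
√(V₂²−V₁²) = √(3382² − 1137²) = 3185.1 m/s.
h = 0.0967 s × 1137 × 3382 / (2 × 3185.1) = 58.37 m.

58.4 m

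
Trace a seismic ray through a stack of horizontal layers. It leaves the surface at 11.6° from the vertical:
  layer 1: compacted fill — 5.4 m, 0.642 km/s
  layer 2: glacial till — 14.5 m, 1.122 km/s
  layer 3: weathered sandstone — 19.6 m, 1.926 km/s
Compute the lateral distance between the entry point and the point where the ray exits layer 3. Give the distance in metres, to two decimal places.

21.38 m

Apply Snell's law at each interface; in layer i the horizontal offset is hᵢ·tan θᵢ.
Layer 1: θ = 11.60°; offset = 5.4·tan 11.60° = 1.1085 m.
Layer 2: sin θ = 1.122·sin 11.6°/0.642 = 0.3514, θ = 20.57°; offset = 14.5·tan 20.57° = 5.4427 m.
Layer 3: sin θ = 1.926·sin 11.6°/0.642 = 0.6032, θ = 37.10°; offset = 19.6·tan 37.10° = 14.8244 m.
Total horizontal offset = 21.3755 m.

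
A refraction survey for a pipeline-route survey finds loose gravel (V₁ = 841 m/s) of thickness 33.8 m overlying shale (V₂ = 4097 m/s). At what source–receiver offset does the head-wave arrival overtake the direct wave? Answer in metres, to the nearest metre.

83 m

θ_c = arcsin(841/4097) = 11.85°, so cos θ_c = 0.9787 and tᵢ = 2h cos θ_c/V₁ = 0.0787 s.
At crossover x/V₁ = x/V₂ + tᵢ ⇒ x = tᵢ/(1/V₁ − 1/V₂) = 0.07867/(1.1891e-03 − 2.4408e-04) = 83.25 m.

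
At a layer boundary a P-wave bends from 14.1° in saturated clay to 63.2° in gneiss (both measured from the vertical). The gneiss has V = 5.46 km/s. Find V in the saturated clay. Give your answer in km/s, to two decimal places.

1.49 km/s

Snell's law: sin 14.1°/V₁ = sin 63.2°/V₂.
V₁ = V₂·sin 14.1°/sin 63.2° = 5.46 × 0.2729 = 1.49 km/s.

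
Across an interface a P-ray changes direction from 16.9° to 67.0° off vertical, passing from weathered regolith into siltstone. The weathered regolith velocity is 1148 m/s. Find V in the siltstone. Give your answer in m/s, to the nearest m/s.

3635 m/s

Snell's law: sin 16.9°/V₁ = sin 67.0°/V₂.
V₂ = V₁·sin 67.0°/sin 16.9° = 1148 × 3.1665 = 3635.13 m/s.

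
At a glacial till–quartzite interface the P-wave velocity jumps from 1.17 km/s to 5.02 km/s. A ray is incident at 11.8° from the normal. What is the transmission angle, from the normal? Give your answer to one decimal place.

61.3°

sin θ₁/V₁ = sin θ₂/V₂ ⇒ sin θ₂ = 5.02·sin 11.8°/1.17 = 5.02·0.2045/1.17 = 0.8774.
θ₂ = arcsin 0.8774 = 61.33° from the normal.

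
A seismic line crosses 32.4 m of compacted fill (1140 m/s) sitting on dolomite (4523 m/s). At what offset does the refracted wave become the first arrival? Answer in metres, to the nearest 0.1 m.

83.8 m

θ_c = arcsin(1140/4523) = 14.60°, so cos θ_c = 0.9677 and tᵢ = 2h cos θ_c/V₁ = 0.0550 s.
At crossover x/V₁ = x/V₂ + tᵢ ⇒ x = tᵢ/(1/V₁ − 1/V₂) = 0.05501/(8.7719e-04 − 2.2109e-04) = 83.84 m.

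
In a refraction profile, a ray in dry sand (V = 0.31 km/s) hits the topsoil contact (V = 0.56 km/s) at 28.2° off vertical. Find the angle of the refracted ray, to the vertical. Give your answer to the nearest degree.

59°

sin θ₁/V₁ = sin θ₂/V₂ ⇒ sin θ₂ = 0.56·sin 28.2°/0.31 = 0.56·0.4726/0.31 = 0.8536.
θ₂ = arcsin 0.8536 = 58.61° from the normal.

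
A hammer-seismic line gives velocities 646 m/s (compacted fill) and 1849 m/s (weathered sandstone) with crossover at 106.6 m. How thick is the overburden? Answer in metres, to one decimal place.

h = (x_cross/2)·√((V₂−V₁)/(V₂+V₁)).
(V₂−V₁)/(V₂+V₁) = (1849−646)/(1849+646) = 0.4822; √ = 0.6944.
h = (106.6/2)·0.6944 = 37.01 m.

37.0 m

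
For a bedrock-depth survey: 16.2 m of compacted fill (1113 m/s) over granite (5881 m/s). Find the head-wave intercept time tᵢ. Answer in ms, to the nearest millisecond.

θ_c = arcsin(V₁/V₂) = arcsin(1113/5881) = 10.91°; cos θ_c = 0.9819.
tᵢ = 2h·cos θ_c / V₁ = 2·16.2·0.9819 / 1113 = 0.02858 s.

29 ms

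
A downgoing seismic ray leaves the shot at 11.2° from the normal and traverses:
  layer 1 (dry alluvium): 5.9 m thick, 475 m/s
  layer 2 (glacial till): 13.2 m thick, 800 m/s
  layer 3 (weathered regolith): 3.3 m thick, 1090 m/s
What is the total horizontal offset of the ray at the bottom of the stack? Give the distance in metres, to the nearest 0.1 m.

7.4 m

Apply Snell's law at each interface; in layer i the horizontal offset is hᵢ·tan θᵢ.
Layer 1: θ = 11.20°; offset = 5.9·tan 11.20° = 1.168 m.
Layer 2: sin θ = 800·sin 11.2°/475 = 0.3271, θ = 19.09°; offset = 13.2·tan 19.09° = 4.570 m.
Layer 3: sin θ = 1090·sin 11.2°/475 = 0.4457, θ = 26.47°; offset = 3.3·tan 26.47° = 1.643 m.
Σ offsets = 7.381 m.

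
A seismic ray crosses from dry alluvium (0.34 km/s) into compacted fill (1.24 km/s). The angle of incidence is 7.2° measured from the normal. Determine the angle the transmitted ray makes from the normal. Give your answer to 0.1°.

27.2°

sin θ₁/V₁ = sin θ₂/V₂ ⇒ sin θ₂ = 1.24·sin 7.2°/0.34 = 1.24·0.1253/0.34 = 0.4571.
θ₂ = arcsin 0.4571 = 27.20° from the normal.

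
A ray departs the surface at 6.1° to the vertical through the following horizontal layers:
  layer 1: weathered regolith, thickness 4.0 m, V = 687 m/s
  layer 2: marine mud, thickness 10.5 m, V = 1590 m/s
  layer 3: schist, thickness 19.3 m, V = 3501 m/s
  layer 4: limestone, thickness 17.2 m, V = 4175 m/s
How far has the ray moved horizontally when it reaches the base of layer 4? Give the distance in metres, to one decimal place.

Apply Snell's law at each interface; in layer i the horizontal offset is hᵢ·tan θᵢ.
Layer 1: θ = 6.10°; offset = 4.0·tan 6.10° = 0.427 m.
Layer 2: sin θ = 1590·sin 6.1°/687 = 0.2459, θ = 14.24°; offset = 10.5·tan 14.24° = 2.664 m.
Layer 3: sin θ = 3501·sin 6.1°/687 = 0.5415, θ = 32.79°; offset = 19.3·tan 32.79° = 12.432 m.
Layer 4: sin θ = 4175·sin 6.1°/687 = 0.6458, θ = 40.22°; offset = 17.2·tan 40.22° = 14.548 m.
Summing the layer offsets gives 30.072 m.

30.1 m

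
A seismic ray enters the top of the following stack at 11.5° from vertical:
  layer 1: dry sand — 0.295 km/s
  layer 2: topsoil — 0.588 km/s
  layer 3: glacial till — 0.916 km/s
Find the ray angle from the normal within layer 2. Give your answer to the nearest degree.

Ray parameter p = sin 11.5° / 0.295 = 6.7582e-01 s/km.
sin θ_2 = p·V_2 = 6.7582e-01 × 0.588 = 0.3974.
θ_2 = 23.41° from the vertical.

23°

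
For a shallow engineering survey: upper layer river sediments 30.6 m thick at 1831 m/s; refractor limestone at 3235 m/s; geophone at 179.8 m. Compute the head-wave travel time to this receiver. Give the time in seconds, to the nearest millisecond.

0.083 s

θ_c = arcsin(V₁/V₂) = arcsin(1831/3235) = 34.47°, cos θ_c = 0.8244.
Intercept time tᵢ = 2h cos θ_c / V₁ = 2·30.6·0.8244/1831 = 0.02756 s.
t = x/V₂ + tᵢ = 179.8/3235 + 0.02756 = 0.08313 s.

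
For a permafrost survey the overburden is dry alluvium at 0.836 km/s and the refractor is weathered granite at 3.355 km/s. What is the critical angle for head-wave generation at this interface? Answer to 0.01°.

Critical incidence: sin θ_c = V₁/V₂ = 0.836/3.355 = 0.2492.
θ_c = arcsin 0.2492 = 14.43°.

14.43°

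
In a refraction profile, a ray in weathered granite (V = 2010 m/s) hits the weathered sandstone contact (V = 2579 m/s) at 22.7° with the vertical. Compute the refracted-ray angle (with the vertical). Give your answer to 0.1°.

sin θ₁/V₁ = sin θ₂/V₂ ⇒ sin θ₂ = 2579·sin 22.7°/2010 = 2579·0.3859/2010 = 0.4952.
θ₂ = arcsin 0.4952 = 29.68° from the normal.

29.7°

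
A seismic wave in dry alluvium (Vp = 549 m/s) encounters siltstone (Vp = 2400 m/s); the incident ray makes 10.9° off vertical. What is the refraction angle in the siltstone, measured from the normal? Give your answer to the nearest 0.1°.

Snell's law: sin θ₂ = (V₂/V₁)·sin θ₁ = (2400/549)·sin 10.9° = 0.8266.
θ₂ = sin⁻¹(0.8266) = 55.76° (from vertical).

55.8°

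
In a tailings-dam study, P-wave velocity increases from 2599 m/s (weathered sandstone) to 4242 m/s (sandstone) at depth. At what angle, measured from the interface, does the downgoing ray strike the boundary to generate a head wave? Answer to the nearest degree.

At critical incidence the refracted ray runs along the interface (θ₂ = 90°), so sin θ_c = V₁/V₂.
θ_c = arcsin(2599/4242) = arcsin 0.6127 = 37.78°.
Measured from the interface: 90° − 37.78° = 52.22°.

52°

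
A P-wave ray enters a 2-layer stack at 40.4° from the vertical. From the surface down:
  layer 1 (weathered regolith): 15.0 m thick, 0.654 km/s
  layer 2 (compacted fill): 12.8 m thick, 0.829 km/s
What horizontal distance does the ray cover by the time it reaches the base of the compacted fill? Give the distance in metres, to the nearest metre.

31 m

Apply Snell's law at each interface; in layer i the horizontal offset is hᵢ·tan θᵢ.
Layer 1: θ = 40.40°; offset = 15.0·tan 40.40° = 12.766 m.
Layer 2: sin θ = 0.829·sin 40.4°/0.654 = 0.8215, θ = 55.24°; offset = 12.8·tan 55.24° = 18.444 m.
Σ offsets = 31.210 m.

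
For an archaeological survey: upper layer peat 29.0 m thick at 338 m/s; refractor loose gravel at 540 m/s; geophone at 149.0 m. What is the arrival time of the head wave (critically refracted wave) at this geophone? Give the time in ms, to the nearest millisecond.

410 ms

t = x/V₂ + 2h·√(V₂²−V₁²)/(V₁V₂).
√(V₂²−V₁²) = √(540²−338²) = 421.1 m/s; delay term = 2·29.0·421.1/(338·540) = 0.13383 s.
t = 149.0/540 + 0.13383 = 0.40975 s.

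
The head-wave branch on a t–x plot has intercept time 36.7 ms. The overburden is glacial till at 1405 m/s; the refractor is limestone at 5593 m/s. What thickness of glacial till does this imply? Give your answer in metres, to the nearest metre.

27 m

h = tᵢ·V₁·V₂ / (2·√(V₂²−V₁²)).
√(V₂²−V₁²) = √(5593² − 1405²) = 5413.7 m/s.
h = 0.0367 s × 1405 × 5593 / (2 × 5413.7) = 26.64 m.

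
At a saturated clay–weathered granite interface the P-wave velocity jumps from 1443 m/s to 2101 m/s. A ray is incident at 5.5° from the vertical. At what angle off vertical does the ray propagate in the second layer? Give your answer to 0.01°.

8.02°

Snell's law: sin θ₂ = (V₂/V₁)·sin θ₁ = (2101/1443)·sin 5.5° = 0.1396.
θ₂ = arcsin 0.1396 = 8.02° from the normal.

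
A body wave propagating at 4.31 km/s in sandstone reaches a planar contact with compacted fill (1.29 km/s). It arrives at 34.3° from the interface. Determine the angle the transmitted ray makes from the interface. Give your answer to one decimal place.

Convert to the normal: θ₁ = 90° − 34.3° = 55.7°.
sin θ₁/V₁ = sin θ₂/V₂ ⇒ sin θ₂ = 1.29·sin 55.7°/4.31 = 1.29·0.8261/4.31 = 0.2473.
θ₂ = arcsin 0.2473 = 14.32° from the normal.
From the interface: 90° − 14.32° = 75.68°.

75.7°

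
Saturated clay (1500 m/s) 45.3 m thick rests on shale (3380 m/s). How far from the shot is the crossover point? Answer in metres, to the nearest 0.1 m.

θ_c = arcsin(1500/3380) = 26.35°, so cos θ_c = 0.8961 and tᵢ = 2h cos θ_c/V₁ = 0.0541 s.
At crossover x/V₁ = x/V₂ + tᵢ ⇒ x = tᵢ/(1/V₁ − 1/V₂) = 0.05413/(6.6667e-04 − 2.9586e-04) = 145.97 m.

146.0 m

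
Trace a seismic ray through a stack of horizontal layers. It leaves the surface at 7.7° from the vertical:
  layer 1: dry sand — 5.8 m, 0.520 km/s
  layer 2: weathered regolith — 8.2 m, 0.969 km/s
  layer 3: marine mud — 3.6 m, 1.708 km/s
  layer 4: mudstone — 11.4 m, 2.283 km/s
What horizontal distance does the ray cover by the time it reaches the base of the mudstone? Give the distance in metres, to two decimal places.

p = sin θ₁/V₁ = sin 7.7°/0.520 = 2.5767e-01 s/km is conserved through the stack.
Layer 1: θ = 7.70°; offset = 5.8·tan 7.70° = 0.7842 m.
Layer 2: sin θ = p·0.969 = 0.2497 → θ = 14.46°; offset = 8.2·tan 14.46° = 2.1143 m.
Layer 3: sin θ = p·1.708 = 0.4401 → θ = 26.11°; offset = 3.6·tan 26.11° = 1.7644 m.
Layer 4: sin θ = p·2.283 = 0.5883 → θ = 36.03°; offset = 11.4·tan 36.03° = 8.2926 m.
Summing the layer offsets gives 12.9555 m.

12.96 m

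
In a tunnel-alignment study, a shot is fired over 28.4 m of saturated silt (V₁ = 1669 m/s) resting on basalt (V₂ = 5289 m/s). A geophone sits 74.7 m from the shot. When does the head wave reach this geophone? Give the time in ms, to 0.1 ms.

46.4 ms

θ_c = arcsin(V₁/V₂) = arcsin(1669/5289) = 18.39°, cos θ_c = 0.9489.
Intercept time tᵢ = 2h cos θ_c / V₁ = 2·28.4·0.9489/1669 = 0.03229 s.
t = x/V₂ + tᵢ = 74.7/5289 + 0.03229 = 0.04642 s.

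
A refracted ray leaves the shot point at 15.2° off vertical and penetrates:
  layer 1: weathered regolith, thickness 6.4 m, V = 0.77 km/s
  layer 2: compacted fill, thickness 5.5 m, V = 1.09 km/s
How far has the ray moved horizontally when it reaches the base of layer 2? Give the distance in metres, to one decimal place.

Ray parameter p = sin 15.2° / 0.77 km/s = 3.4051e-01 s/km.
Layer 1: θ = 15.20°; offset = 6.4·tan 15.20° = 1.739 m.
Layer 2: sin θ = p·1.09 = 0.3712 → θ = 21.79°; offset = 5.5·tan 21.79° = 2.198 m.
Σ offsets = 3.937 m.

3.9 m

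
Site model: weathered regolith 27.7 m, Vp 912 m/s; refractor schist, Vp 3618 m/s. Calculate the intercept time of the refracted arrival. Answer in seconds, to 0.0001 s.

0.0588 s

θ_c = arcsin(V₁/V₂) = arcsin(912/3618) = 14.60°; cos θ_c = 0.9677.
tᵢ = 2h·cos θ_c / V₁ = 2·27.7·0.9677 / 912 = 0.05878 s.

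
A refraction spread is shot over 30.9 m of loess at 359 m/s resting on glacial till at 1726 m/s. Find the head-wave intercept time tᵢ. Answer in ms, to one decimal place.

tᵢ = 2h·√(V₂²−V₁²)/(V₁V₂).
√(V₂²−V₁²) = √(1726²−359²) = 1688.3 m/s.
tᵢ = 2·30.9·1688.3/(359·1726) = 0.16838 s.

168.4 ms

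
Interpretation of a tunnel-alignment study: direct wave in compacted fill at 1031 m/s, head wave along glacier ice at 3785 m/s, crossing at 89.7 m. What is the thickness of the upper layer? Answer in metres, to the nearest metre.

h = (x_cross/2)·√((V₂−V₁)/(V₂+V₁)).
(V₂−V₁)/(V₂+V₁) = (3785−1031)/(3785+1031) = 0.5718; √ = 0.7562.
h = (89.7/2)·0.7562 = 33.92 m.

34 m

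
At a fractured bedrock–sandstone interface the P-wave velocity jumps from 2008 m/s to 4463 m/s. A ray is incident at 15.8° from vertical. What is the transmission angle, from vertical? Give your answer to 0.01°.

37.24°

sin θ₁/V₁ = sin θ₂/V₂ ⇒ sin θ₂ = 4463·sin 15.8°/2008 = 4463·0.2723/2008 = 0.6052.
θ₂ = arcsin 0.6052 = 37.24° from the normal.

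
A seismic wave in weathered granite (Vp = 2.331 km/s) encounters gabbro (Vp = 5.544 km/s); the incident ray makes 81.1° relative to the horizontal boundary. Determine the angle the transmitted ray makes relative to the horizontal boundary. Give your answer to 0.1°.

68.4°

Angle from the normal: 90° − 81.1° = 8.9°.
Snell's law: sin θ₂ = (V₂/V₁)·sin θ₁ = (5.544/2.331)·sin 8.9° = 0.3680.
θ₂ = sin⁻¹(0.3680) = 21.59° (from vertical).
From the interface: 90° − 21.59° = 68.41°.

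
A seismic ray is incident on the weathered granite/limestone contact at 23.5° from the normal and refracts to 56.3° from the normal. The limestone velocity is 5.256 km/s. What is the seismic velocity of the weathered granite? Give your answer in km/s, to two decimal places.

Snell's law: sin 23.5°/V₁ = sin 56.3°/V₂.
V₁ = V₂·sin 23.5°/sin 56.3° = 5.256 × 0.4793 = 2.52 km/s.

2.52 km/s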